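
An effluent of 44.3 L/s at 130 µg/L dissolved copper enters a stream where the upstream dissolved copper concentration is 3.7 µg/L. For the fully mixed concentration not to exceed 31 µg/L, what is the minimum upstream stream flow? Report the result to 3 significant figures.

161 L/s

Set C_mix = 31: (Q·3.700 + 44.30·130.0) / (Q + 44.30) = 31
→ Q = 44.30·(130.0 − 31)/(31 − 3.700) = 160.6 L/s.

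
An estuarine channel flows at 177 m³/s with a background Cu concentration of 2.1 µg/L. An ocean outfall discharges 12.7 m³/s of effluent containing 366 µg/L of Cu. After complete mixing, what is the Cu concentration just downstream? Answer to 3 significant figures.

Flow-weighted average: C = (177.0·2.100 + 12.70·366.0) / 189.7 = 5020/189.7 = 26.46 µg/L.

26.5 µg/L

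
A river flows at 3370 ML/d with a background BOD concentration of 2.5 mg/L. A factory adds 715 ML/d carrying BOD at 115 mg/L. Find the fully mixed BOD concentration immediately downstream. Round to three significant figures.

Flow-weighted average: C = (3370·2.500 + 715.0·115.0) / 4085 = 90650/4085 = 22.19 mg/L.

22.2 mg/L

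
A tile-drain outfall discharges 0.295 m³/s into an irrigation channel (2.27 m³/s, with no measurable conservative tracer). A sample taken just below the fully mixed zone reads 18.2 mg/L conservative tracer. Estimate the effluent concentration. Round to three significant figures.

158 mg/L

Mass balance: 2.270·0 + 0.2950·Cₑ = 2.565·18.20
→ Cₑ = (2.565·18.20 − 2.270·0) / 0.2950 = 158.2 mg/L.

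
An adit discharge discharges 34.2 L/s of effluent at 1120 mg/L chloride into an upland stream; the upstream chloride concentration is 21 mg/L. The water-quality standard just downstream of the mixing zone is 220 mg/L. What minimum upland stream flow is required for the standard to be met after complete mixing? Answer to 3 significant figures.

Set C_mix = 220: (Q·21.00 + 34.20·1120) / (Q + 34.20) = 220
→ Q = 34.20·(1120 − 220)/(220 − 21.00) = 154.7 L/s.

155 L/s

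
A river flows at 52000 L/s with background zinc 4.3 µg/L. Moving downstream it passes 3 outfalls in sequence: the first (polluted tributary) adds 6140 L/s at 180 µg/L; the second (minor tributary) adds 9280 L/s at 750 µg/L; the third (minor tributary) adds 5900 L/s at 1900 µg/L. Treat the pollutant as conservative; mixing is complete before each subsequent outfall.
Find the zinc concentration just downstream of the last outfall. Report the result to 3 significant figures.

Below outfall 1: Q → 58140 L/s, C = (52000·4.300 + 6140·180.0)/58140 = 22.86 µg/L.
Below outfall 2: Q → 67420 L/s, C = (58140·22.86 + 9280·750.0)/67420 = 122.9 µg/L.
Below outfall 3: Q → 73320 L/s, C = (67420·122.9 + 5900·1900)/73320 = 265.9 µg/L.

266 µg/L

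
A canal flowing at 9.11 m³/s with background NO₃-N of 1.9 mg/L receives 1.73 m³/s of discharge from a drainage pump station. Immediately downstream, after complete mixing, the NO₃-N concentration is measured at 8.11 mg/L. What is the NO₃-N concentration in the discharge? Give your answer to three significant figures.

40.8 mg/L

Mass balance: 9.110·1.900 + 1.730·Cₑ = 10.84·8.110
→ Cₑ = (10.84·8.110 − 9.110·1.900) / 1.730 = 40.81 mg/L.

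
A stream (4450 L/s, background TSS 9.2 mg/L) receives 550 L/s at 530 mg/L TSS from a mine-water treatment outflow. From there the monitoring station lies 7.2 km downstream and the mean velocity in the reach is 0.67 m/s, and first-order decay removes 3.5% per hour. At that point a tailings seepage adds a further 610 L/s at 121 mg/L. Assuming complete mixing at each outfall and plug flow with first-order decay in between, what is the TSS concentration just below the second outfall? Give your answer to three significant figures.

Flow-weighted average: C = (4450·9.200 + 550.0·530.0) / 5000 = 332400/5000 = 66.49 mg/L; combined flow 5000 L/s.
Travel time t = 7.2·1000 / 0.67 = 10750 s = 2.985 h.
3.5%/h lost → k = −ln(1 − 0.035) = 0.03563 h⁻¹.
After decay, C = 66.49 × e^(−kt) = 66.49 × 0.8991 = 59.78 mg/L.
At the second outfall, C = (5000·59.78 + 610.0·121.0) / (5000 + 610.0) = 66.44 mg/L.

66.4 mg/L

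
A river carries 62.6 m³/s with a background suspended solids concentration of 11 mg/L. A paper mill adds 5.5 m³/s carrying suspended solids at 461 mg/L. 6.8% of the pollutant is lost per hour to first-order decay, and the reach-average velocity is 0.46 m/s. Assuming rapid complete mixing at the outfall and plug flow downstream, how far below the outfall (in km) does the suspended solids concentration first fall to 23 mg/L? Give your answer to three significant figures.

17.0 km

Flow-weighted average: C = (62.60·11.00 + 5.500·461.0) / 68.10 = 3224/68.10 = 47.34 mg/L.
6.8%/h lost → k = −ln(1 − 0.068) = 0.07042 h⁻¹.
Set 47.34·exp(−k·t) = 23 → t = ln(47.34/23)/k = 36910 s = 10.25 h.
Distance = v·t = 0.46·36910 = 16980 m = 16.98 km.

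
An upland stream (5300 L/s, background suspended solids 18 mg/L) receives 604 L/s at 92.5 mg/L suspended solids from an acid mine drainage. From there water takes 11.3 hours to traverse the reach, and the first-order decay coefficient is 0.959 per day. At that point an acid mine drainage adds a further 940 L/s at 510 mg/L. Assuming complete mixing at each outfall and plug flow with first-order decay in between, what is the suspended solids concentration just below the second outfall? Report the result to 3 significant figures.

Mixed concentration C = ΣQC/ΣQ = (5300·18.00 + 604.0·92.50) / 5904 = 151300/5904 = 25.62 mg/L; combined flow 5904 L/s.
First-order decay: C = 25.62·exp(−k·t) = 25.62·0.6367 = 16.31 mg/L.
At the second outfall, C = (5904·16.31 + 940.0·510.0) / (5904 + 940.0) = 84.12 mg/L.

84.1 mg/L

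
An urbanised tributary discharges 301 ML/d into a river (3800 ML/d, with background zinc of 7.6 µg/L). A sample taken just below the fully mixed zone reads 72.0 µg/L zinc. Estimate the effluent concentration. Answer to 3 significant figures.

Mass balance: 3800·7.600 + 301.0·Cₑ = 4101·72.00
→ Cₑ = (4101·72.00 − 3800·7.600) / 301.0 = 885.0 µg/L.

885 µg/L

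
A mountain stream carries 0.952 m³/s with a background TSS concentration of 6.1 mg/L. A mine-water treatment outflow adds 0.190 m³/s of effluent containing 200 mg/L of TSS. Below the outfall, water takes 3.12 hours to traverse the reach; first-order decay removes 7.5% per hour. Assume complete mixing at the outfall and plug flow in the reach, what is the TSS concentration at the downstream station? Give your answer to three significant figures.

Mixed concentration C = ΣQC/ΣQ = (0.9520·6.100 + 0.1900·200.0) / 1.142 = 43.81/1.142 = 38.36 mg/L.
7.5%/h lost → k = −ln(1 − 0.075) = 0.07796 h⁻¹.
First-order decay: C = 38.36·exp(−k·t) = 38.36·0.7841 = 30.08 mg/L.

30.1 mg/L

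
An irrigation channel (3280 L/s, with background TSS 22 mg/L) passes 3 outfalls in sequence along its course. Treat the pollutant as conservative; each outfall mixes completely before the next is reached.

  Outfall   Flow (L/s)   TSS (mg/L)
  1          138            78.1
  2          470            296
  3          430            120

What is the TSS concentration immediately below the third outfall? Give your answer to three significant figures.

Outfall 1: combined Q = 3418 L/s; C = (3280·22.00 + 138.0·78.10)/3418 = 24.27 mg/L.
Outfall 2: combined Q = 3888 L/s; C = (3418·24.27 + 470.0·296.0)/3888 = 57.11 mg/L.
Outfall 3: combined Q = 4318 L/s; C = (3888·57.11 + 430.0·120.0)/4318 = 63.38 mg/L.

63.4 mg/L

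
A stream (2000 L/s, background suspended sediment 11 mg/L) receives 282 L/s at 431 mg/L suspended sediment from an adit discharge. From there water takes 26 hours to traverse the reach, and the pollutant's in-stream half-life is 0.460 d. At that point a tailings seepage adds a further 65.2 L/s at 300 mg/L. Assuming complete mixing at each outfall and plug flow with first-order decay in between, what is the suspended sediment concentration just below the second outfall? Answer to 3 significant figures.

20.3 mg/L

Mass balance: C = (2000·11.00 + 282.0·431.0) / 2282 = 143500/2282 = 62.90 mg/L; combined flow 2282 L/s.
Half-life 0.460 d → k = ln 2 / 0.460 = 1.507 d⁻¹.
After decay, C = 62.90 × e^(−kt) = 62.90 × 0.1955 = 12.29 mg/L.
At the second outfall, C = (2282·12.29 + 65.20·300.0) / (2282 + 65.20) = 20.29 mg/L.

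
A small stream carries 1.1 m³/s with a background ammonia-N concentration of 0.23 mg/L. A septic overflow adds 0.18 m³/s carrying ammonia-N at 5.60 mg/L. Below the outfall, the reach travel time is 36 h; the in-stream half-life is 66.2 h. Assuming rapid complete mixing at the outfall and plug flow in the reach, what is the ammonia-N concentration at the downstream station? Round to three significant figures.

0.676 mg/L

After mixing, C = (1.100·0.2300 + 0.1800·5.600) / 1.280 = 1.261/1.280 = 0.9852 mg/L.
Half-life 66.2 h → k = ln 2 / 66.2 = 0.01047 h⁻¹ = 0.2513 d⁻¹.
Decay over the reach: 0.9852·exp(−kt) = 0.9852·0.6860 = 0.6758 mg/L.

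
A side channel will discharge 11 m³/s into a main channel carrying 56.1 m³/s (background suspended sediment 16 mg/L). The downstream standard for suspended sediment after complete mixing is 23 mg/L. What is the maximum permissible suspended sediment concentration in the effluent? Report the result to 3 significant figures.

58.7 mg/L

At the limit, (Qr·Cr + Qe·Cₑ)/(Qr + Qe) = 23:
Cₑ = (67.10·23 − 56.10·16.00) / 11.00 = 58.70 mg/L.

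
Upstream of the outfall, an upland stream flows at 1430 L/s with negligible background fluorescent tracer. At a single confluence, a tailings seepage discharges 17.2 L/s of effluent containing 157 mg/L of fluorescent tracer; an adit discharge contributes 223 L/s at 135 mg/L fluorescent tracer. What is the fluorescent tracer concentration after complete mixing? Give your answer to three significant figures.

Mass balance: C = (1430·0 + 17.20·157.0 + 223.0·135.0) / 1670 = 32810/1670 = 19.64 mg/L.

19.6 mg/L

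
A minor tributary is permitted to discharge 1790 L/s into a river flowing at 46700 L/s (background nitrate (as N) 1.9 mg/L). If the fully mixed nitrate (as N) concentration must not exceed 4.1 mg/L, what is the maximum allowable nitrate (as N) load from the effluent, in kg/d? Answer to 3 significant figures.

Mass balance at the limit: 46700·1.900 + 1790·Cₑ = 48490·4.1 → Cₑ = 61.50 mg/L.
1790 L/s = 1.790 m³/s. Load = 1.790 m³/s × 61.50 g/m³ × 86 400 s/d = 9511 kg/d.

9510 kg/d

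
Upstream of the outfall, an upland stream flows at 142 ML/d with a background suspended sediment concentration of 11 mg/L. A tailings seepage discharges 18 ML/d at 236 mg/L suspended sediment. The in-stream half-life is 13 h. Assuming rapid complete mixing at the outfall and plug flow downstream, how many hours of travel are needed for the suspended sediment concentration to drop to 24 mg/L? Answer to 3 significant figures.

7.77 h

After mixing, C = (142.0·11.00 + 18.00·236.0) / 160.0 = 5810/160.0 = 36.31 mg/L.
Half-life 13 h → k = ln 2 / 13 = 0.05332 h⁻¹ = 1.280 d⁻¹.
36.31·exp(−k·t) = 24 → t = ln(36.31/24)/k = 27960 s = 7.767 h.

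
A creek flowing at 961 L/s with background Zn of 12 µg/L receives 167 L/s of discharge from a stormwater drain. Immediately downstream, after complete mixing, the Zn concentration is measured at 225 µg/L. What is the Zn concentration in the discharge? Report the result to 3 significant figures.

Mass balance: 961.0·12.00 + 167.0·Cₑ = 1128·225.0
→ Cₑ = (1128·225.0 − 961.0·12.00) / 167.0 = 1451 µg/L.

1450 µg/L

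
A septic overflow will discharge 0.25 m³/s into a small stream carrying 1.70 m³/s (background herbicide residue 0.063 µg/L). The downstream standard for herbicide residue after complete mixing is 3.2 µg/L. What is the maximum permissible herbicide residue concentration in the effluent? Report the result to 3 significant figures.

24.5 µg/L

At the limit, (Qr·Cr + Qe·Cₑ)/(Qr + Qe) = 3.2:
Cₑ = (1.950·3.2 − 1.700·0.06300) / 0.2500 = 24.53 µg/L.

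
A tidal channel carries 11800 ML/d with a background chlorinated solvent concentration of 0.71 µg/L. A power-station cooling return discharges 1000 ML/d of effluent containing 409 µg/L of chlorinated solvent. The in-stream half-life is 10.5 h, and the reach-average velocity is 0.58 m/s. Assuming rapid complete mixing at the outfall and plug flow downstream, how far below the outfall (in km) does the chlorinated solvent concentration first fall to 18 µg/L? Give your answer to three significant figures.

18.8 km

Mixed concentration C = ΣQC/ΣQ = (11800·0.7100 + 1000·409.0) / 12800 = 417400/12800 = 32.61 µg/L.
Half-life 10.5 h → k = ln 2 / 10.5 = 0.06601 h⁻¹ = 1.584 d⁻¹.
Set 32.61·exp(−k·t) = 18 → t = ln(32.61/18)/k = 32400 s = 9.001 h.
Distance = v·t = 0.58·32400 = 18790 m = 18.79 km.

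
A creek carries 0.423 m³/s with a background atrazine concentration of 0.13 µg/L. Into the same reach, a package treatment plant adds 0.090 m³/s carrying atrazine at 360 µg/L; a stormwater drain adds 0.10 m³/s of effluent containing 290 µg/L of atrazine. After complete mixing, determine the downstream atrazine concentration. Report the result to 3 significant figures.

After mixing, C = (0.4230·0.1300 + 0.09000·360.0 + 0.1000·290.0) / 0.6130 = 61.45/0.6130 = 100.3 µg/L.

100 µg/L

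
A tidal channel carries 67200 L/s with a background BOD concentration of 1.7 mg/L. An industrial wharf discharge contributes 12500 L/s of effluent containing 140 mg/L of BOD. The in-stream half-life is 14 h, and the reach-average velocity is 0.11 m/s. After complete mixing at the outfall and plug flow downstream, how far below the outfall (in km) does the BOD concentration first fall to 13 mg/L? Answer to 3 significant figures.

After mixing, C = (67200·1.700 + 12500·140.0) / 79700 = 1864000/79700 = 23.39 mg/L.
Half-life 14 h → k = ln 2 / 14 = 0.04951 h⁻¹ = 1.188 d⁻¹.
Set 23.39·exp(−k·t) = 13 → t = ln(23.39/13)/k = 42710 s = 11.86 h.
Distance = v·t = 0.11·42710 = 4698 m = 4.698 km.

4.70 km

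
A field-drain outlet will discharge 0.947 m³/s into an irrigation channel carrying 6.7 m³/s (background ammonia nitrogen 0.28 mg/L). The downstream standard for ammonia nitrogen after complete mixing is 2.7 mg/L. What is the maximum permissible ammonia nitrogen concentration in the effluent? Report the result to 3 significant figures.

19.8 mg/L

At the limit, (Qr·Cr + Qe·Cₑ)/(Qr + Qe) = 2.7:
Cₑ = (7.647·2.7 − 6.700·0.2800) / 0.9470 = 19.82 mg/L.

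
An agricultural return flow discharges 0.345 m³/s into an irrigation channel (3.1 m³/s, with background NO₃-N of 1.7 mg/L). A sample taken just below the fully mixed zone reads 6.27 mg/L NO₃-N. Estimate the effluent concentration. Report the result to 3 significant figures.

Mass balance: 3.100·1.700 + 0.3450·Cₑ = 3.445·6.270
→ Cₑ = (3.445·6.270 − 3.100·1.700) / 0.3450 = 47.33 mg/L.

47.3 mg/L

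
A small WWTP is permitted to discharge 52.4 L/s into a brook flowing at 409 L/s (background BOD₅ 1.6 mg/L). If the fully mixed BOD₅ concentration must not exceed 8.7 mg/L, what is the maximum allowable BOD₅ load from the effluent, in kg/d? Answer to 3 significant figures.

290 kg/d

Mass balance at the limit: 409.0·1.600 + 52.40·Cₑ = 461.4·8.7 → Cₑ = 64.12 mg/L.
52.40 L/s = 0.05240 m³/s. Load = 0.05240 m³/s × 64.12 g/m³ × 86 400 s/d = 290.3 kg/d.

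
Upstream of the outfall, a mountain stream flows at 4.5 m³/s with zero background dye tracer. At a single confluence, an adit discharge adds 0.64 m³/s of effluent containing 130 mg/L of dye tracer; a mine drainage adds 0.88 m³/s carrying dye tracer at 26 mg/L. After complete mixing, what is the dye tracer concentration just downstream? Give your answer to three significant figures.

17.6 mg/L

Mixed concentration C = ΣQC/ΣQ = (4.500·0 + 0.6400·130.0 + 0.8800·26.00) / 6.020 = 106.1/6.020 = 17.62 mg/L.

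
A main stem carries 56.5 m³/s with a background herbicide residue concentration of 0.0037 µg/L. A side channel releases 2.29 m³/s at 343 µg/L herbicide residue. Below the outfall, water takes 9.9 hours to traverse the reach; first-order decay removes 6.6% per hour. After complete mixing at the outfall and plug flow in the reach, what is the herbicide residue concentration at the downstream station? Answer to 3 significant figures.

6.80 µg/L

Flow-weighted average: C = (56.50·0.003700 + 2.290·343.0) / 58.79 = 785.7/58.79 = 13.36 µg/L.
6.6%/h lost → k = −ln(1 − 0.066) = 0.06828 h⁻¹.
Decay over the reach: 13.36·exp(−kt) = 13.36·0.5087 = 6.798 µg/L.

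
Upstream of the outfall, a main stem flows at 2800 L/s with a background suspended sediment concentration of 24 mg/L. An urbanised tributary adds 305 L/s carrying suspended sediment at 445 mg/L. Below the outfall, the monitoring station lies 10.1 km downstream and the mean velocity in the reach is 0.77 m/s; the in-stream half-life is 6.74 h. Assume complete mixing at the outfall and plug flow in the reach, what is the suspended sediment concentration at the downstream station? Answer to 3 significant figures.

44.9 mg/L

After mixing, C = (2800·24.00 + 305.0·445.0) / 3105 = 202900/3105 = 65.35 mg/L.
Travel time t = 10.1·1000 / 0.77 = 13120 s = 3.644 h.
Half-life 6.74 h → k = ln 2 / 6.74 = 0.1028 h⁻¹ = 2.468 d⁻¹.
First-order decay: C = 65.35·exp(−k·t) = 65.35·0.6875 = 44.93 mg/L.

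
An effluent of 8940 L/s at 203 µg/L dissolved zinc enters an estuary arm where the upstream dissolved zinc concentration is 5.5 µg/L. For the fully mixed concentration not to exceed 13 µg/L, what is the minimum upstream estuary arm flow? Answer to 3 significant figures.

Set C_mix = 13: (Q·5.500 + 8940·203.0) / (Q + 8940) = 13
→ Q = 8940·(203.0 − 13)/(13 − 5.500) = 226500 L/s.

226000 L/s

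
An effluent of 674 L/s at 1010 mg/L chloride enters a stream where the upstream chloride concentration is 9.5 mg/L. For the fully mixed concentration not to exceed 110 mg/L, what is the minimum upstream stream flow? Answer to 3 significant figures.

Set C_mix = 110: (Q·9.500 + 674.0·1010) / (Q + 674.0) = 110
→ Q = 674.0·(1010 − 110)/(110 − 9.500) = 6036 L/s.

6040 L/s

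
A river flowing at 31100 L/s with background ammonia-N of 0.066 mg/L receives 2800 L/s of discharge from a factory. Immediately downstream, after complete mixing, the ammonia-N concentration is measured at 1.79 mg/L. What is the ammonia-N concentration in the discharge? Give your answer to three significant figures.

20.9 mg/L

Mass balance: 31100·0.06600 + 2800·Cₑ = 33900·1.790
→ Cₑ = (33900·1.790 − 31100·0.06600) / 2800 = 20.94 mg/L.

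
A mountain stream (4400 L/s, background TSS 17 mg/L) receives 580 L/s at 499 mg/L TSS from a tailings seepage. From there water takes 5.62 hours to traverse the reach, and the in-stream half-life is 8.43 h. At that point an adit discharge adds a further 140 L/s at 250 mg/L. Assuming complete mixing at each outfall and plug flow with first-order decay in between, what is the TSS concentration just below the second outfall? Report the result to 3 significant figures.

51.6 mg/L

Flow-weighted average: C = (4400·17.00 + 580.0·499.0) / 4980 = 364200/4980 = 73.14 mg/L; combined flow 4980 L/s.
Half-life 8.43 h → k = ln 2 / 8.43 = 0.08222 h⁻¹ = 1.973 d⁻¹.
Decay over the reach: 73.14·exp(−kt) = 73.14·0.6300 = 46.07 mg/L.
At the second outfall, C = (4980·46.07 + 140.0·250.0) / (4980 + 140.0) = 51.65 mg/L.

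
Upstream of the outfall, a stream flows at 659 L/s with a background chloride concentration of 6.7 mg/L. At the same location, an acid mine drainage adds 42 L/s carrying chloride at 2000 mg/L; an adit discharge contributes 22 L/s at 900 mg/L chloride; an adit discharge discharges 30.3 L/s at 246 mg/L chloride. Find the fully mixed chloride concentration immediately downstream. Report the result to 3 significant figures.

Conservation of mass: C = (659.0·6.700 + 42.00·2000 + 22.00·900.0 + 30.30·246.0) / 753.3 = 115700/753.3 = 153.5 mg/L.

154 mg/L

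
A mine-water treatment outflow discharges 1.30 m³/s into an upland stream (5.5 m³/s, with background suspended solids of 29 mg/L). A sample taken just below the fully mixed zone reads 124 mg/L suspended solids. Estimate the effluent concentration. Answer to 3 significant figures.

Mass balance: 5.500·29.00 + 1.300·Cₑ = 6.800·124.0
→ Cₑ = (6.800·124.0 − 5.500·29.00) / 1.300 = 525.9 mg/L.

526 mg/L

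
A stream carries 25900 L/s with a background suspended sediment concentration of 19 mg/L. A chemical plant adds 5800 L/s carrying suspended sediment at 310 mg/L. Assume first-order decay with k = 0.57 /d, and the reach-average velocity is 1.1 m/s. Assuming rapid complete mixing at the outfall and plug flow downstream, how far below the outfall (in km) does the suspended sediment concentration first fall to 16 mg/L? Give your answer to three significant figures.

251 km

Conservation of mass: C = (25900·19.00 + 5800·310.0) / 31700 = 2290000/31700 = 72.24 mg/L.
Set 72.24·exp(−k·t) = 16 → t = ln(72.24/16)/k = 228500 s = 63.47 h.
Distance = v·t = 1.1·228500 = 251300 m = 251.3 km.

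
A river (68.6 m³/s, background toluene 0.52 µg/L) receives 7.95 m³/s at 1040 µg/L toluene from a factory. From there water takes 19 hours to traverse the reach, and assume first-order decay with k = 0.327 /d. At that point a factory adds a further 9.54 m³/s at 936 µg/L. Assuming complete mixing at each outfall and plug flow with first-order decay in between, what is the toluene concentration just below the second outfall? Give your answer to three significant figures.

178 µg/L

Conservation of mass: C = (68.60·0.5200 + 7.950·1040) / 76.55 = 8304/76.55 = 108.5 µg/L; combined flow 76.55 m³/s.
Decay over the reach: 108.5·exp(−kt) = 108.5·0.7719 = 83.73 µg/L.
Second outfall: C = (76.55·83.73 + 9.540·936.0)/86.09 = 178.2 µg/L.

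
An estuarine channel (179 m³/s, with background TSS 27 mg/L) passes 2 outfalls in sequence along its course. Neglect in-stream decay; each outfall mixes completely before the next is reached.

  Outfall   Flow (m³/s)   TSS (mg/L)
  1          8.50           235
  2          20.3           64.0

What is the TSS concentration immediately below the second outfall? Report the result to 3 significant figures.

Outfall 1: combined Q = 187.5 m³/s; C = (179.0·27.00 + 8.500·235.0)/187.5 = 36.43 mg/L.
Outfall 2: combined Q = 207.8 m³/s; C = (187.5·36.43 + 20.30·64.00)/207.8 = 39.12 mg/L.

39.1 mg/L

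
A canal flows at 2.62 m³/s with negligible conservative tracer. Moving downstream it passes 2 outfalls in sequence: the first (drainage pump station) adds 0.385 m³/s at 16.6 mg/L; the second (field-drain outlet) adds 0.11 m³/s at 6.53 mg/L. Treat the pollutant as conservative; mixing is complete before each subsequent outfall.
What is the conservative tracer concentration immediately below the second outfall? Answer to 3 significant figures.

2.28 mg/L

After outfall 1: Q = 2.620 + 0.3850 = 3.005 m³/s; C = (2.620·0 + 0.3850·16.60)/3.005 = 2.127 mg/L.
After outfall 2: Q = 3.005 + 0.1100 = 3.115 m³/s; C = (3.005·2.127 + 0.1100·6.530)/3.115 = 2.282 mg/L.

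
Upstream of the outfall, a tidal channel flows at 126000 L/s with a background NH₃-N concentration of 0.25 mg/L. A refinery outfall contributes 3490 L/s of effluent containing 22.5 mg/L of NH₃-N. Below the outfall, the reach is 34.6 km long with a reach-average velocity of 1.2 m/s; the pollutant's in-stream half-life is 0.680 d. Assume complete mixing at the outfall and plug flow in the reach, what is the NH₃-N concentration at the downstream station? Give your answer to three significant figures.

After mixing, C = (126000·0.2500 + 3490·22.50) / 129500 = 110000/129500 = 0.8497 mg/L.
Travel time t = 34.6·1000 / 1.2 = 28830 s = 8.009 h.
Half-life 0.680 d → k = ln 2 / 0.680 = 1.019 d⁻¹.
Applying C = C₀e^(−kt): 0.8497 × 0.7116 = 0.6047 mg/L.

0.605 mg/L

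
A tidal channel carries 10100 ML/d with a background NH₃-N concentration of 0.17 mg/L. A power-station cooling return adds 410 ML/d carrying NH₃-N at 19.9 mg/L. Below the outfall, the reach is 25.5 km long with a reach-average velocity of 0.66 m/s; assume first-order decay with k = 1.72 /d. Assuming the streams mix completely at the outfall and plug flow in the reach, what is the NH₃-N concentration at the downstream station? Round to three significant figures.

Mass balance: C = (10100·0.1700 + 410.0·19.90) / 10510 = 9876/10510 = 0.9397 mg/L.
Travel time t = 25.5·1000 / 0.66 = 38640 s = 10.73 h.
First-order decay: C = 0.9397·exp(−k·t) = 0.9397·0.4634 = 0.4355 mg/L.

0.435 mg/L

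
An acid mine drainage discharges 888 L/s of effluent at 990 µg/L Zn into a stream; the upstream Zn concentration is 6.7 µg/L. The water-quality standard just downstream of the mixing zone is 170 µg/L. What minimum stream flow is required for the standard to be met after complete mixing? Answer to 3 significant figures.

4460 L/s

Set C_mix = 170: (Q·6.700 + 888.0·990.0) / (Q + 888.0) = 170
→ Q = 888.0·(990.0 − 170)/(170 − 6.700) = 4459 L/s.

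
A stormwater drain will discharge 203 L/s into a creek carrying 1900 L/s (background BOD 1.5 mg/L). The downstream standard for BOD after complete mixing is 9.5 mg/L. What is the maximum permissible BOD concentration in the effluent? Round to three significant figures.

84.4 mg/L

At the limit, (Qr·Cr + Qe·Cₑ)/(Qr + Qe) = 9.5:
Cₑ = (2103·9.5 − 1900·1.500) / 203.0 = 84.38 mg/L.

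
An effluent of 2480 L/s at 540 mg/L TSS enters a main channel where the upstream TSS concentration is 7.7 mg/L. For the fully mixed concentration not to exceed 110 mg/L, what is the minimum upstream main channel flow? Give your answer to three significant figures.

Set C_mix = 110: (Q·7.700 + 2480·540.0) / (Q + 2480) = 110
→ Q = 2480·(540.0 − 110)/(110 − 7.700) = 10420 L/s.

10400 L/s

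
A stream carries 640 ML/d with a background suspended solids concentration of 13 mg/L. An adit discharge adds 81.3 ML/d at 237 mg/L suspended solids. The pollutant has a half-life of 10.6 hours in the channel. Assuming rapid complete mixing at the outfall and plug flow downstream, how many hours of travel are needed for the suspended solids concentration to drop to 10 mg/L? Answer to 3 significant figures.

Mass balance: C = (640.0·13.00 + 81.30·237.0) / 721.3 = 27590/721.3 = 38.25 mg/L.
Half-life 10.6 h → k = ln 2 / 10.6 = 0.06539 h⁻¹ = 1.569 d⁻¹.
38.25·exp(−k·t) = 10 → t = ln(38.25/10)/k = 73850 s = 20.51 h.

20.5 h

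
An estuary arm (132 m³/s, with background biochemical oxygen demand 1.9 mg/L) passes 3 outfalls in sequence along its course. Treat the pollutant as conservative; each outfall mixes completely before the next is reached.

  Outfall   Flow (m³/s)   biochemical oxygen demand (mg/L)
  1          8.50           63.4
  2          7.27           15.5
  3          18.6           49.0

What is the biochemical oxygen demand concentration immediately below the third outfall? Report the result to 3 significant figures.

After outfall 1: Q = 132.0 + 8.500 = 140.5 m³/s; C = (132.0·1.900 + 8.500·63.40)/140.5 = 5.621 mg/L.
After outfall 2: Q = 140.5 + 7.270 = 147.8 m³/s; C = (140.5·5.621 + 7.270·15.50)/147.8 = 6.107 mg/L.
After outfall 3: Q = 147.8 + 18.60 = 166.4 m³/s; C = (147.8·6.107 + 18.60·49.00)/166.4 = 10.90 mg/L.

10.9 mg/L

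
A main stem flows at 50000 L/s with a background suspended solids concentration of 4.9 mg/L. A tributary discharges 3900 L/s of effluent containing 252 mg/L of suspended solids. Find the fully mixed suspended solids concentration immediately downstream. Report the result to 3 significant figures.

22.8 mg/L

Mass balance: C = (50000·4.900 + 3900·252.0) / 53900 = 1228000/53900 = 22.78 mg/L.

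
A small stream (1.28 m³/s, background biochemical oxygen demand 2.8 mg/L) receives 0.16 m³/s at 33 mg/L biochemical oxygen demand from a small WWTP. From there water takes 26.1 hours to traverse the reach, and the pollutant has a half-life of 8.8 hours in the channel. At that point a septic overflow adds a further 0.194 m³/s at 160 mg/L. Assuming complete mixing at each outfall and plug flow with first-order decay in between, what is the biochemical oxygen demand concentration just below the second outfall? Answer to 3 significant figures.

Mass balance: C = (1.280·2.800 + 0.1600·33.00) / 1.440 = 8.864/1.440 = 6.156 mg/L; combined flow 1.440 m³/s.
Half-life 8.8 h → k = ln 2 / 8.8 = 0.07877 h⁻¹ = 1.890 d⁻¹.
After decay, C = 6.156 × e^(−kt) = 6.156 × 0.1280 = 0.7878 mg/L.
At the second outfall, C = (1.440·0.7878 + 0.1940·160.0) / (1.440 + 0.1940) = 19.69 mg/L.

19.7 mg/L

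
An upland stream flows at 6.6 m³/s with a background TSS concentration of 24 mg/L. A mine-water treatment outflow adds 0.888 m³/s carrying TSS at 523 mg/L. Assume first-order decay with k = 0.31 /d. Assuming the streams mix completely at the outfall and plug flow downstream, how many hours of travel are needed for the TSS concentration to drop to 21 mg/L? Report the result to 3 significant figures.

107 h

Mixed concentration C = ΣQC/ΣQ = (6.600·24.00 + 0.8880·523.0) / 7.488 = 622.8/7.488 = 83.18 mg/L.
83.18·exp(−k·t) = 21 → t = ln(83.18/21)/k = 383600 s = 106.6 h.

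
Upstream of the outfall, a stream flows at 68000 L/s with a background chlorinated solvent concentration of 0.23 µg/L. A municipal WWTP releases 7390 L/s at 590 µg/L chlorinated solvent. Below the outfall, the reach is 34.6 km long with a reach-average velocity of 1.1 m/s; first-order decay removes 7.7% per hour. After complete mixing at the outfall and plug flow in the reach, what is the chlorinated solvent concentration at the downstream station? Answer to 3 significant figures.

After mixing, C = (68000·0.2300 + 7390·590.0) / 75390 = 4376000/75390 = 58.04 µg/L.
Travel time t = 34.6·1000 / 1.1 = 31450 s = 8.737 h.
7.7%/h lost → k = −ln(1 − 0.077) = 0.08013 h⁻¹.
Applying C = C₀e^(−kt): 58.04 × 0.4965 = 28.82 µg/L.

28.8 µg/L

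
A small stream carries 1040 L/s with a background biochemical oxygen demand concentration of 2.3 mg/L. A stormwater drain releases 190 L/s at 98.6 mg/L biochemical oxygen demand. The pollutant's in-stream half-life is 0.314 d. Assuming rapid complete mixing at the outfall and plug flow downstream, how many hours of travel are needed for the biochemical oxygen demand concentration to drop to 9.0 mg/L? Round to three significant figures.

Mixed concentration C = ΣQC/ΣQ = (1040·2.300 + 190.0·98.60) / 1230 = 21130/1230 = 17.18 mg/L.
Half-life 0.314 d → k = ln 2 / 0.314 = 2.207 d⁻¹.
17.18·exp(−k·t) = 9.0 → t = ln(17.18/9.0)/k = 25290 s = 7.026 h.

7.03 h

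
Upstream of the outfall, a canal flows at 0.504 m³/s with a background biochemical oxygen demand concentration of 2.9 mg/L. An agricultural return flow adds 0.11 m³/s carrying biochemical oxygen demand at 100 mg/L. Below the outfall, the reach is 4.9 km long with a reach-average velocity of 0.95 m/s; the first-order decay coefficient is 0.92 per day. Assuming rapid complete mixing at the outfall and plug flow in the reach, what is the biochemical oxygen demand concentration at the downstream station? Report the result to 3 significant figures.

Mixed concentration C = ΣQC/ΣQ = (0.5040·2.900 + 0.1100·100.0) / 0.6140 = 12.46/0.6140 = 20.30 mg/L.
Travel time t = 4.9·1000 / 0.95 = 5158 s = 1.433 h.
Applying C = C₀e^(−kt): 20.30 × 0.9466 = 19.21 mg/L.

19.2 mg/L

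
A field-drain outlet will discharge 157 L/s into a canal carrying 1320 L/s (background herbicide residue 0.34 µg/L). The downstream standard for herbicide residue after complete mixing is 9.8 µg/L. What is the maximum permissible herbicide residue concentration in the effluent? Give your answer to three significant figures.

At the limit, (Qr·Cr + Qe·Cₑ)/(Qr + Qe) = 9.8:
Cₑ = (1477·9.8 − 1320·0.3400) / 157.0 = 89.34 µg/L.

89.3 µg/L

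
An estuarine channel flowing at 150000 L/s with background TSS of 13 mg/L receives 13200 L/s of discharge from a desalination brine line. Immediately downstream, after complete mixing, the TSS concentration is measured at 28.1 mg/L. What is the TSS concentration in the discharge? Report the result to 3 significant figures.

Mass balance: 150000·13.00 + 13200·Cₑ = 163200·28.10
→ Cₑ = (163200·28.10 − 150000·13.00) / 13200 = 199.7 mg/L.

200 mg/L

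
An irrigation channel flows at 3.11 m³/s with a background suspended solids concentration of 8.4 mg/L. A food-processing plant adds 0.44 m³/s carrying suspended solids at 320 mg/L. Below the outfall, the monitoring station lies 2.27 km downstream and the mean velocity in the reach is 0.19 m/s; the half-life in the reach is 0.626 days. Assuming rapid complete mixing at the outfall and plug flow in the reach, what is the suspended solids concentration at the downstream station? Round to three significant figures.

Mixed concentration C = ΣQC/ΣQ = (3.110·8.400 + 0.4400·320.0) / 3.550 = 166.9/3.550 = 47.02 mg/L.
Travel time t = 2.27·1000 / 0.19 = 11950 s = 3.319 h.
Half-life 0.626 d → k = ln 2 / 0.626 = 1.107 d⁻¹.
Decay over the reach: 47.02·exp(−kt) = 47.02·0.8580 = 40.35 mg/L.

40.3 mg/L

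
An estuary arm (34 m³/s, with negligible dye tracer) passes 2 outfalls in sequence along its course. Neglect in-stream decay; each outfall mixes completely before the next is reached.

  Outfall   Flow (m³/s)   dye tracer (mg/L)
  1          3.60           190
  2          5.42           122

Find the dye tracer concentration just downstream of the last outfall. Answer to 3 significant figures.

31.3 mg/L

After outfall 1: Q = 34.00 + 3.600 = 37.60 m³/s; C = (34.00·0 + 3.600·190.0)/37.60 = 18.19 mg/L.
After outfall 2: Q = 37.60 + 5.420 = 43.02 m³/s; C = (37.60·18.19 + 5.420·122.0)/43.02 = 31.27 mg/L.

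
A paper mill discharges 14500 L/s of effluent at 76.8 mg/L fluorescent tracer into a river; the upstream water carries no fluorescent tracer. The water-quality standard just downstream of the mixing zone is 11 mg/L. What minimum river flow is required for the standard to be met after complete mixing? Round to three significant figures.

Set C_mix = 11: (Q·0 + 14500·76.80) / (Q + 14500) = 11
→ Q = 14500·(76.80 − 11)/(11 − 0) = 86740 L/s.

86700 L/s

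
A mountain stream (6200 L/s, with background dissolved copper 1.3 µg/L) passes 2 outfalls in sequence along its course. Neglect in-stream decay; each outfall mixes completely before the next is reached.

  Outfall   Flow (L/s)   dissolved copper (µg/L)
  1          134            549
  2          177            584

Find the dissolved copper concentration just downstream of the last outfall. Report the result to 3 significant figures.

28.4 µg/L

Below outfall 1: Q → 6334 L/s, C = (6200·1.300 + 134.0·549.0)/6334 = 12.89 µg/L.
Below outfall 2: Q → 6511 L/s, C = (6334·12.89 + 177.0·584.0)/6511 = 28.41 µg/L.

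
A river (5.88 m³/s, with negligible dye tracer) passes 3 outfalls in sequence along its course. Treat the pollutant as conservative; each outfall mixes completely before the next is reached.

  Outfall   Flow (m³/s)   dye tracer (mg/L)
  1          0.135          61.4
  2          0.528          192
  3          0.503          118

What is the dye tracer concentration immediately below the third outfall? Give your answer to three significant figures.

24.0 mg/L

After outfall 1: Q = 5.880 + 0.1350 = 6.015 m³/s; C = (5.880·0 + 0.1350·61.40)/6.015 = 1.378 mg/L.
After outfall 2: Q = 6.015 + 0.5280 = 6.543 m³/s; C = (6.015·1.378 + 0.5280·192.0)/6.543 = 16.76 mg/L.
After outfall 3: Q = 6.543 + 0.5030 = 7.046 m³/s; C = (6.543·16.76 + 0.5030·118.0)/7.046 = 23.99 mg/L.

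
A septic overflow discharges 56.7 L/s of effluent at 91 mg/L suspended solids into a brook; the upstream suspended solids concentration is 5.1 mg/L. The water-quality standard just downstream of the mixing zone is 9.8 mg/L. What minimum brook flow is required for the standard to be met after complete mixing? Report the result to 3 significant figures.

980 L/s

Set C_mix = 9.8: (Q·5.100 + 56.70·91.00) / (Q + 56.70) = 9.8
→ Q = 56.70·(91.00 − 9.8)/(9.8 − 5.100) = 979.6 L/s.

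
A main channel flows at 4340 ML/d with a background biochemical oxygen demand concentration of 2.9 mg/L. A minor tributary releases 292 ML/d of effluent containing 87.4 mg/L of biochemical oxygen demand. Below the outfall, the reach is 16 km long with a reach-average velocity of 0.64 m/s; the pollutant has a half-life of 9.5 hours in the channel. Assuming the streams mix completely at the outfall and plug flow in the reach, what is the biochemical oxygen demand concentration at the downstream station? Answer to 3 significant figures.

Mixed concentration C = ΣQC/ΣQ = (4340·2.900 + 292.0·87.40) / 4632 = 38110/4632 = 8.227 mg/L.
Travel time t = 16·1000 / 0.64 = 25000 s = 6.944 h.
Half-life 9.5 h → k = ln 2 / 9.5 = 0.07296 h⁻¹ = 1.751 d⁻¹.
First-order decay: C = 8.227·exp(−k·t) = 8.227·0.6025 = 4.957 mg/L.

4.96 mg/L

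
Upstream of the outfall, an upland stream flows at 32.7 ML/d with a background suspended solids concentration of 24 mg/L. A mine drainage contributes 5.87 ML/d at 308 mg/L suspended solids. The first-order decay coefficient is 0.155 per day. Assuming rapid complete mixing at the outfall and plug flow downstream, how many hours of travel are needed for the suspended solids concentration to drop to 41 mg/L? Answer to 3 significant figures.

76.6 h

After mixing, C = (32.70·24.00 + 5.870·308.0) / 38.57 = 2593/38.57 = 67.22 mg/L.
67.22·exp(−k·t) = 41 → t = ln(67.22/41)/k = 275600 s = 76.56 h.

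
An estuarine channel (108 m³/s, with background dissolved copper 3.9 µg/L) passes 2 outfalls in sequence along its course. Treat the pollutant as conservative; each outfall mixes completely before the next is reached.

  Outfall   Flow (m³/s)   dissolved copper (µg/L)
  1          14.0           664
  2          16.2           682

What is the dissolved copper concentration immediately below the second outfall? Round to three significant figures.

150 µg/L

Outfall 1: combined Q = 122.0 m³/s; C = (108.0·3.900 + 14.00·664.0)/122.0 = 79.65 µg/L.
Outfall 2: combined Q = 138.2 m³/s; C = (122.0·79.65 + 16.20·682.0)/138.2 = 150.3 µg/L.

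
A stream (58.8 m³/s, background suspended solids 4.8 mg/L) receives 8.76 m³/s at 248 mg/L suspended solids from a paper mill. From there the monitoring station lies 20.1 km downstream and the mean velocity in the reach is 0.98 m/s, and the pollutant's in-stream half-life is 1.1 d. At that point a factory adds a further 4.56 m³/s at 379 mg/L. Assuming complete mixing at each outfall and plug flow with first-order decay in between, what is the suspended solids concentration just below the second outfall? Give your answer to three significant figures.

Mass balance: C = (58.80·4.800 + 8.760·248.0) / 67.56 = 2455/67.56 = 36.33 mg/L; combined flow 67.56 m³/s.
Travel time t = 20.1·1000 / 0.98 = 20510 s = 5.697 h.
Half-life 1.1 d → k = ln 2 / 1.1 = 0.6301 d⁻¹.
After decay, C = 36.33 × e^(−kt) = 36.33 × 0.8611 = 31.29 mg/L.
Second outfall: C = (67.56·31.29 + 4.560·379.0)/72.12 = 53.27 mg/L.

53.3 mg/L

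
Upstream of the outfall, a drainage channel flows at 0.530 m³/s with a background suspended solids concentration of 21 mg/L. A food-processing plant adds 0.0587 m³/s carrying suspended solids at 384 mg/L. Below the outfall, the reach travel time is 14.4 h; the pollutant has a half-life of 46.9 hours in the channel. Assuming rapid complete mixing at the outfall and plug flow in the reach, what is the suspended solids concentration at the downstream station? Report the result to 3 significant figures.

Flow-weighted average: C = (0.5300·21.00 + 0.05870·384.0) / 0.5887 = 33.67/0.5887 = 57.20 mg/L.
Half-life 46.9 h → k = ln 2 / 46.9 = 0.01478 h⁻¹ = 0.3547 d⁻¹.
First-order decay: C = 57.20·exp(−k·t) = 57.20·0.8083 = 46.23 mg/L.

46.2 mg/L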